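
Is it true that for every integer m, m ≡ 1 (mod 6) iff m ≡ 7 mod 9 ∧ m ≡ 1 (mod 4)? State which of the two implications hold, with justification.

Forward direction. This fails: m = 1 gives 1 ≡ 1 (mod 6) but 1 ≡ 1 (mod 9), so the conjunction on the right does not hold.

Converse. If m ≡ 7 (mod 9) and m ≡ 1 (mod 4), then by the Chinese remainder theorem m ≡ 25 (mod 36). Since 25 ≡ 1 (mod 6) and 6 ∣ 36, we get m ≡ 1 (mod 6).

Not equivalent: only (⇐) holds.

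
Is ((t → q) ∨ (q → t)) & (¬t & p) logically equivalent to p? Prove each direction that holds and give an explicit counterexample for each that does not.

(⇒) holds; (⇐) fails.

(←) This fails. Under t = T, p = T, q = F, the left side is false but the right side is true.

(→) Assume the antecedent. If t is true, the antecedent cannot hold. If t is false, the antecedent forces (t = F, p = T, q = F) or (t = F, p = T, q = T), and p holds there. Either way p holds.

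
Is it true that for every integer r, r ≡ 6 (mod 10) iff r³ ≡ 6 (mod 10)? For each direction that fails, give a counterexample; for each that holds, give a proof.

Forward direction. Suppose r ≡ 6 (mod 10). Write r = 10j + 6. Then (10j + 6)³ = 1000j³ + 1800j² + 1080j + 216 = 10(100j³ + 180j² + 108j + 21) + 6, so r³ ≡ 6 (mod 10).

Converse. Suppose r³ ≡ 6 (mod 10). The only residue r in {0, …, 9} with r³ ≡ 6 (mod 10) is r = 6, so r ≡ 6 (mod 10).

Equivalent; both directions hold.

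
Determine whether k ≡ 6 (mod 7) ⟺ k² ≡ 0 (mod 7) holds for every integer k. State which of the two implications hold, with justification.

(⇒) fails and (⇐) fails.

Forward direction. This fails: take k = 6. Then 6 ≡ 6 (mod 7), but 6² = 36 ≡ 1 (mod 7), not 0.

Converse. This fails: take k = 0. Then 0² = 0 ≡ 0 (mod 7), yet 0 ≡ 0 (mod 7), not 6.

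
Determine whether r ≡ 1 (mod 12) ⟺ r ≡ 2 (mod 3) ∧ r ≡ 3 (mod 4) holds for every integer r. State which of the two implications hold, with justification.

Neither direction holds.

(⇒) This fails: r = 1 gives 1 ≡ 1 (mod 12) but 1 ≡ 1 (mod 3), so the conjunction on the right does not hold.

(⇐) This fails: r = 11 satisfies both congruences on the right (11 ≡ 2 mod 3 and 11 ≡ 3 mod 4) yet 11 ≡ 11 (mod 12), not 1.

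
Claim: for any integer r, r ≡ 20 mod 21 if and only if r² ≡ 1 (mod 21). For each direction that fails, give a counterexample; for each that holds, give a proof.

(⇒) holds; (⇐) fails.

(⇐) This fails: take r = 1. Then 1² = 1 ≡ 1 (mod 21), yet 1 ≡ 1 (mod 21), not 20.

(⇒) Suppose r ≡ 20 mod 21. Write r = 21j + 20. Then (21j + 20)² = 441j² + 840j + 400 = 21(21j² + 40j + 19) + 1, so r² ≡ 1 (mod 21).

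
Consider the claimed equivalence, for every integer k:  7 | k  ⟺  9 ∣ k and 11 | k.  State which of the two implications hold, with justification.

(⇒) This fails: take k = 7. Certainly 7 ∣ 7, but 9 ∤ 7.

(⇐) This fails: take k = 99. Both 9 ∣ 99 and 11 ∣ 99, yet 99 is not a multiple of 7 (since 99 = 14·7 + 1), so 7 ∤ 99.

Neither direction holds.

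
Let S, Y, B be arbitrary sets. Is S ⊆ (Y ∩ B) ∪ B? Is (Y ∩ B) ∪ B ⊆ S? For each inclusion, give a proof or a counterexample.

(⊆) fails and (⊇) fails.

Forward inclusion. This inclusion fails. Take S = {1}, Y = ∅, B = ∅; then 1 ∈ S but 1 ∉ (Y ∩ B) ∪ B.

Reverse inclusion. This inclusion fails. Take S = ∅, Y = ∅, B = {1}; then 1 ∈ (Y ∩ B) ∪ B but 1 ∉ S.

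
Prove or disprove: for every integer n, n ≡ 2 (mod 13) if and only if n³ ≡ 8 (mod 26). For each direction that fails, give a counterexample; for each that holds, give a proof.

Neither implication holds.

(⇒) This fails: take n = 15. Then 15 ≡ 2 (mod 13), but 15³ = 3375 ≡ 21 (mod 26), not 8.

(⇐) This fails: take n = 6. Then 6³ = 216 ≡ 8 (mod 26), yet 6 ≡ 6 (mod 13), not 2.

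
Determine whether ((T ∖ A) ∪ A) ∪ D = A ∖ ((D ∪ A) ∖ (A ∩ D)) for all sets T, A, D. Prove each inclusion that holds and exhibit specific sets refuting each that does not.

(⟸) Let x ∈ A ∖ ((D ∪ A) ∖ (A ∩ D)). Then either x ∈ A ∩ D and x ∉ T; or x ∈ T ∩ A ∩ D. In each case x ∈ ((T ∖ A) ∪ A) ∪ D, so A ∖ ((D ∪ A) ∖ (A ∩ D)) ⊆ ((T ∖ A) ∪ A) ∪ D.

(⟹) This inclusion fails. Take T = {1}, A = ∅, D = ∅; then 1 ∈ ((T ∖ A) ∪ A) ∪ D but 1 ∉ A ∖ ((D ∪ A) ∖ (A ∩ D)).

Only the reverse inclusion holds.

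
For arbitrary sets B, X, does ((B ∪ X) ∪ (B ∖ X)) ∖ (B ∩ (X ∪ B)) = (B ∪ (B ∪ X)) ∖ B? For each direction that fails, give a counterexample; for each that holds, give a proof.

The two sets are equal.

(⊆) Let x ∈ ((B ∪ X) ∪ (B ∖ X)) ∖ (B ∩ (X ∪ B)). Then x ∈ X and x ∉ B, from which x ∈ (B ∪ (B ∪ X)) ∖ B.

(⊇) Let x ∈ (B ∪ (B ∪ X)) ∖ B. Then x ∈ X and x ∉ B, from which x ∈ ((B ∪ X) ∪ (B ∖ X)) ∖ (B ∩ (X ∪ B)).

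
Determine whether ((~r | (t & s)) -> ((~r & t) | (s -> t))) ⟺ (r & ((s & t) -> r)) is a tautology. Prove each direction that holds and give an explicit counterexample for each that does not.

Converse. Assume the antecedent. If s is true, the antecedent forces (s = T, r = T, t = F) or (s = T, r = T, t = T), and the consequent holds there. If s is false, the consequent reduces to true regardless of the other variables. Either way the consequent holds.

Forward direction. This fails. Under s = F, r = F, t = F, the left side is true but the right side is false.

Not equivalent: only (⇐) holds.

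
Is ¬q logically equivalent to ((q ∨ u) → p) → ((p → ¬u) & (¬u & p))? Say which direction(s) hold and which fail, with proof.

(⇒) fails and (⇐) fails.

(⇒) This fails. Under u = F, q = F, p = F, the left side is true but the right side is false.

(⇐) This fails. Under u = F, q = T, p = F, the left side is false but the right side is true.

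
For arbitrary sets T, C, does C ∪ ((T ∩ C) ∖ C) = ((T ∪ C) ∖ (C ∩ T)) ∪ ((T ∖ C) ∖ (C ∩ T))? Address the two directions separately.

Neither inclusion holds.

Forward inclusion. This inclusion fails. Take T = {1}, C = {1}; then 1 ∈ C ∪ ((T ∩ C) ∖ C) but 1 ∉ ((T ∪ C) ∖ (C ∩ T)) ∪ ((T ∖ C) ∖ (C ∩ T)).

Reverse inclusion. This inclusion fails. Take T = {1}, C = ∅; then 1 ∈ ((T ∪ C) ∖ (C ∩ T)) ∪ ((T ∖ C) ∖ (C ∩ T)) but 1 ∉ C ∪ ((T ∩ C) ∖ C).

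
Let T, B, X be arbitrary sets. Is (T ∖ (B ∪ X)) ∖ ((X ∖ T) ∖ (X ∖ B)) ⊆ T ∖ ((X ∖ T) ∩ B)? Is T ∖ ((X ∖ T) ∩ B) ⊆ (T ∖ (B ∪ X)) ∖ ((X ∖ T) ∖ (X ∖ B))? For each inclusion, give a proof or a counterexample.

(⊆) Let x ∈ (T ∖ (B ∪ X)) ∖ ((X ∖ T) ∖ (X ∖ B)). Then x ∈ T and x ∉ B, X, from which x ∈ T ∖ ((X ∖ T) ∩ B).

(⊇) This inclusion fails. Take T = {1}, B = {1}, X = ∅; then 1 ∈ T ∖ ((X ∖ T) ∩ B) but 1 ∉ (T ∖ (B ∪ X)) ∖ ((X ∖ T) ∖ (X ∖ B)).

Only the forward inclusion holds.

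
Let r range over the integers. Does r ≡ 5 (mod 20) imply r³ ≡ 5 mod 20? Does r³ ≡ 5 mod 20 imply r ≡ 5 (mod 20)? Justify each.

Both directions hold.

(→) Suppose r ≡ 5 (mod 20). Write r = 20j + 5. Then (20j + 5)³ = 8000j³ + 6000j² + 1500j + 125 = 20(400j³ + 300j² + 75j + 6) + 5, so r³ ≡ 5 (mod 20).

(←) Conversely, suppose r³ ≡ 5 (mod 20). The only residue r in {0, …, 19} with r³ ≡ 5 (mod 20) is r = 5, so r ≡ 5 (mod 20).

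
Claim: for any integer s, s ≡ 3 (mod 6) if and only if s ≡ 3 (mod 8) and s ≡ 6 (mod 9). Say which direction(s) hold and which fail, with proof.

Only the converse holds.

(←) If s ≡ 3 (mod 8) and s ≡ 6 (mod 9), then by the Chinese remainder theorem s ≡ 51 (mod 72). Since 51 ≡ 3 (mod 6) and 6 ∣ 72, we get s ≡ 3 (mod 6).

(→) This fails: s = 33 gives 33 ≡ 3 (mod 6) but 33 ≡ 1 (mod 8), so the conjunction on the right does not hold.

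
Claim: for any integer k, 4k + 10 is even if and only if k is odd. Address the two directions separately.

(→) This fails: take k = 6. Then 4k + 10 = 34, which is even, yet k = 6 is even, not odd.

(←) Suppose k is odd. Since 4 is even, 4k is even for every k, so 4k + 10 has the same parity as 10, which is even. Hence 4k + 10 is even.

The forward direction fails; the converse holds.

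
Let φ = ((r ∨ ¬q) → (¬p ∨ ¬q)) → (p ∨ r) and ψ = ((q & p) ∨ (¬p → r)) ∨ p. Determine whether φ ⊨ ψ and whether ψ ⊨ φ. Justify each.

Forward direction. Assume the antecedent. If r is true, ((q & p) ∨ (¬p → r)) ∨ p reduces to true regardless of the other variables. If r is false, the antecedent forces (r = F, q = F, p = T) or (r = F, q = T, p = T), and ((q & p) ∨ (¬p → r)) ∨ p holds there. Either way ((q & p) ∨ (¬p → r)) ∨ p holds.

Converse. Assume the antecedent. If r is true, the consequent reduces to true regardless of the other variables. If r is false, the antecedent forces (r = F, q = F, p = T) or (r = F, q = T, p = T), and the consequent holds there. Either way the consequent holds.

The biconditional holds.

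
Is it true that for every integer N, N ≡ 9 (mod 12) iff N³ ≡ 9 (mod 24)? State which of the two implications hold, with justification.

Only the converse holds.

[⇒] This fails: take N = 21. Then 21 ≡ 9 (mod 12), but 21³ = 9261 ≡ 21 (mod 24), not 9.

[⇐] Conversely, the residues r modulo 24 with r³ ≡ 9 (mod 24) are exactly {9}, and each is ≡ 9 (mod 12).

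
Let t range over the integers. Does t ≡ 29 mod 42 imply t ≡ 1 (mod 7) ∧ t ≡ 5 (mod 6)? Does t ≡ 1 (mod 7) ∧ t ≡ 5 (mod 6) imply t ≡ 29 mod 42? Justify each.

Both implications hold.

Converse. If t ≡ 1 (mod 7) and t ≡ 5 (mod 6), then by the Chinese remainder theorem t ≡ 29 (mod 42). This is exactly t ≡ 29 (mod 42).

Forward direction. Suppose t ≡ 29 (mod 42); write t = 42j + 29. Since 7 ∣ 42, reducing mod 7 gives t ≡ 29 ≡ 1 (mod 7); since 6 ∣ 42, reducing mod 6 gives t ≡ 29 ≡ 5 (mod 6).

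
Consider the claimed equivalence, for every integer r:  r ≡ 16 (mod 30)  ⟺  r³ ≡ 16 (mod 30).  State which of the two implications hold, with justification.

Both directions hold.

[⇒] Suppose r ≡ 16 (mod 30). Write r = 30j + 16. Then (30j + 16)³ = 27000j³ + 43200j² + 23040j + 4096 = 30(900j³ + 1440j² + 768j + 136) + 16, so r³ ≡ 16 (mod 30).

[⇐] Conversely, suppose r³ ≡ 16 (mod 30). The only residue r in {0, …, 29} with r³ ≡ 16 (mod 30) is r = 16, so r ≡ 16 (mod 30).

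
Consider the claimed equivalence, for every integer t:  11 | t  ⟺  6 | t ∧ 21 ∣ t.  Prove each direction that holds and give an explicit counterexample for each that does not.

Neither implication holds.

Forward direction. This fails: take t = 11. Certainly 11 ∣ 11, but 6 ∤ 11.

Converse. This fails: take t = 42. Both 6 ∣ 42 and 21 ∣ 42, yet 42 is not a multiple of 11 (since 42 = 3·11 + 9), so 11 ∤ 42.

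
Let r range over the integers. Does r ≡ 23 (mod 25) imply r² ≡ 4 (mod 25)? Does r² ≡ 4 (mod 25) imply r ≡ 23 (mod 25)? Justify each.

Only the forward implication holds.

[⇒] Suppose r ≡ 23 (mod 25). Write r = 25j + 23. Then (25j + 23)² = 625j² + 1150j + 529 = 25(25j² + 46j + 21) + 4, so r² ≡ 4 (mod 25).

[⇐] This fails: take r = 2. Then 2² = 4 ≡ 4 (mod 25), yet 2 ≡ 2 (mod 25), not 23.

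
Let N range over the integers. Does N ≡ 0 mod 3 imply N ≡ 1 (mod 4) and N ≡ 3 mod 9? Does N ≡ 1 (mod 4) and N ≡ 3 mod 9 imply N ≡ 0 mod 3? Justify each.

Not equivalent: only (⇐) holds.

(←) If N ≡ 1 (mod 4) and N ≡ 3 (mod 9), then by the Chinese remainder theorem N ≡ 21 (mod 36). Since 21 ≡ 0 (mod 3) and 3 ∣ 36, we get N ≡ 0 (mod 3).

(→) This fails: N = 0 gives 0 ≡ 0 (mod 3) but 0 ≡ 0 (mod 4), so the conjunction on the right does not hold.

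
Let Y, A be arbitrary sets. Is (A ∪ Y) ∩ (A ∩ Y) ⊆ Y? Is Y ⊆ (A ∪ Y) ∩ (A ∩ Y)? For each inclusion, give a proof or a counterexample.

(⟹) Let x ∈ (A ∪ Y) ∩ (A ∩ Y). Then x ∈ Y ∩ A, from which x ∈ Y.

(⟸) This inclusion fails. Take Y = {1}, A = ∅; then 1 ∈ Y but 1 ∉ (A ∪ Y) ∩ (A ∩ Y).

Only the forward inclusion holds.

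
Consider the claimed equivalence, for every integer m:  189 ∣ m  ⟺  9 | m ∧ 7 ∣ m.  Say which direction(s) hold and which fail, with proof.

(⇒) holds; (⇐) fails.

(⟹) If 189 ∣ m, write m = 189q. Since 189 = 21·9, m = 9·(21q), so 9 ∣ m; and since 189 = 27·7, m = 7·(27q), so 7 ∣ m.

(⟸) This fails: take m = 63. Both 9 ∣ 63 and 7 ∣ 63, yet 63 is not a multiple of 189 (since 63 = 0·189 + 63), so 189 ∤ 63.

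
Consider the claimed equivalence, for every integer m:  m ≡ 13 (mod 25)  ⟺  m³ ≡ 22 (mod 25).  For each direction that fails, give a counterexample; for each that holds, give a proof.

Both directions hold.

[⇐] Suppose m³ ≡ 22 (mod 25). The only residue r in {0, …, 24} with r³ ≡ 22 (mod 25) is r = 13, so m ≡ 13 (mod 25).

[⇒] Suppose m ≡ 13 (mod 25). Write m = 25j + 13. Then (25j + 13)³ = 15625j³ + 24375j² + 12675j + 2197 = 25(625j³ + 975j² + 507j + 87) + 22, so m³ ≡ 22 (mod 25).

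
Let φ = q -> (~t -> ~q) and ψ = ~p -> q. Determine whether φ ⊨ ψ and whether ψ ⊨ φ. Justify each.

Neither implication holds.

[⇒] This fails. Under q = F, p = F, t = F, the left side is true but the right side is false.

[⇐] This fails. Under q = T, p = F, t = F, the left side is false but the right side is true.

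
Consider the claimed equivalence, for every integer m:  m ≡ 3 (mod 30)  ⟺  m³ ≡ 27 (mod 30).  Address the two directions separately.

(⇐) Suppose m³ ≡ 27 (mod 30). The only residue r in {0, …, 29} with r³ ≡ 27 (mod 30) is r = 3, so m ≡ 3 (mod 30).

(⇒) Suppose m ≡ 3 (mod 30). Write m = 30j + 3. Then (30j + 3)³ = 27000j³ + 8100j² + 810j + 27 = 30(900j³ + 270j² + 27j) + 27, so m³ ≡ 27 (mod 30).

Both directions hold.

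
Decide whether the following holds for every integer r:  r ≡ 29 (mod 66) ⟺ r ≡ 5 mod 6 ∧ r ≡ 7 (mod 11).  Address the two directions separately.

Both directions hold; the statement is true.

Forward direction. Suppose r ≡ 29 (mod 66); write r = 66j + 29. Since 6 ∣ 66, reducing mod 6 gives r ≡ 29 ≡ 5 (mod 6); since 11 ∣ 66, reducing mod 11 gives r ≡ 29 ≡ 7 (mod 11).

Converse. If r ≡ 5 (mod 6) and r ≡ 7 (mod 11), then by the Chinese remainder theorem r ≡ 29 (mod 66). This is exactly r ≡ 29 (mod 66).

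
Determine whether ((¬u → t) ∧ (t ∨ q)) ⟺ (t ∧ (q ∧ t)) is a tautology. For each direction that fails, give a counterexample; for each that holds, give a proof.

Not equivalent: only (⇐) holds.

(→) This fails. Under q = F, t = T, u = F, the left side is true but the right side is false.

(←) Assume the antecedent. If q is true, the antecedent forces (q = T, t = T, u = F) or (q = T, t = T, u = T), and (¬u → t) ∧ (t ∨ q) holds there. If q is false, the antecedent cannot hold. Either way (¬u → t) ∧ (t ∨ q) holds.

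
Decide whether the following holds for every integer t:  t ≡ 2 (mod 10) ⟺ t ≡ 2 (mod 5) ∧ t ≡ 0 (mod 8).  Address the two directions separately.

Only the reverse direction holds.

Converse. If t ≡ 2 (mod 5) and t ≡ 0 (mod 8), then by the Chinese remainder theorem t ≡ 32 (mod 40). Since 32 ≡ 2 (mod 10) and 10 ∣ 40, we get t ≡ 2 (mod 10).

Forward direction. This fails: t = 2 gives 2 ≡ 2 (mod 10) but 2 ≡ 2 (mod 8), so the conjunction on the right does not hold.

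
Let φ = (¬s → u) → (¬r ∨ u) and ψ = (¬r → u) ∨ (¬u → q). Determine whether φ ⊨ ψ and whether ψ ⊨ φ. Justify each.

(⇒) fails and (⇐) fails.

Forward direction. This fails. Under u = F, r = F, s = F, q = F, the left side is true but the right side is false.

Converse. This fails. Under u = F, r = T, s = T, q = F, the left side is false but the right side is true.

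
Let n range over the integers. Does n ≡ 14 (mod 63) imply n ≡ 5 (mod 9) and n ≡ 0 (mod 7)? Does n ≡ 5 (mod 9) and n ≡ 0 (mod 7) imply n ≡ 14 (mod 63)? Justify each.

The biconditional holds.

(⟹) Suppose n ≡ 14 (mod 63); write n = 63j + 14. Since 9 ∣ 63, reducing mod 9 gives n ≡ 14 ≡ 5 (mod 9); since 7 ∣ 63, reducing mod 7 gives n ≡ 14 ≡ 0 (mod 7).

(⟸) Conversely, if n ≡ 5 (mod 9) and n ≡ 0 (mod 7), then by the Chinese remainder theorem n ≡ 14 (mod 63). This is exactly n ≡ 14 (mod 63).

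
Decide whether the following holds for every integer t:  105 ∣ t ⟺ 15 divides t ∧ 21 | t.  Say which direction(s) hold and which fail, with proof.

(→) If 105 ∣ t, write t = 105q. Since 105 = 7·15, t = 15·(7q), so 15 ∣ t; and since 105 = 5·21, t = 21·(5q), so 21 ∣ t.

(←) Suppose 15 ∣ t and 21 ∣ t. Any common multiple of 15 and 21 is a multiple of their lcm; here lcm(15, 21) = 15·21/gcd(15, 21) = 315/3 = 105, so 105 ∣ t.

Equivalent; both directions hold.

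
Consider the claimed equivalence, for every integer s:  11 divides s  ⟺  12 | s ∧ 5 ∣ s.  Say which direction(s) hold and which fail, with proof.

(⇒) fails and (⇐) fails.

(⇒) This fails: take s = 11. Certainly 11 ∣ 11, but 12 ∤ 11.

(⇐) This fails: take s = 60. Both 12 ∣ 60 and 5 ∣ 60, yet 60 is not a multiple of 11 (since 60 = 5·11 + 5), so 11 ∤ 60.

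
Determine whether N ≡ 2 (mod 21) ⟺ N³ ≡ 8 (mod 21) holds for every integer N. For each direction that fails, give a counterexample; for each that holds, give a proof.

(⟹) Suppose N ≡ 2 (mod 21). Write N = 21j + 2. Then (21j + 2)³ = 9261j³ + 2646j² + 252j + 8 = 21(441j³ + 126j² + 12j) + 8, so N³ ≡ 8 (mod 21).

(⟸) This fails: take N = 8. Then 8³ = 512 ≡ 8 (mod 21), yet 8 ≡ 8 (mod 21), not 2.

Not equivalent: only (⇒) holds.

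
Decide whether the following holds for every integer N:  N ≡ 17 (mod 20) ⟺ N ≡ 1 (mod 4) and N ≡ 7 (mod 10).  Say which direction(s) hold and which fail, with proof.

Both implications hold.

[⇒] Suppose N ≡ 17 (mod 20); write N = 20j + 17. Since 4 ∣ 20, reducing mod 4 gives N ≡ 17 ≡ 1 (mod 4); since 10 ∣ 20, reducing mod 10 gives N ≡ 17 ≡ 7 (mod 10).

[⇐] Conversely, if N ≡ 1 (mod 4) and N ≡ 7 (mod 10), then by the Chinese remainder theorem N ≡ 17 (mod 20). This is exactly N ≡ 17 (mod 20).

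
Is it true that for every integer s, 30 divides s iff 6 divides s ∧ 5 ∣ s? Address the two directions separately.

(→) If 30 ∣ s, write s = 30q. Since 30 = 5·6, s = 6·(5q), so 6 ∣ s; and since 30 = 6·5, s = 5·(6q), so 5 ∣ s.

(←) Suppose 6 ∣ s and 5 ∣ s. Any common multiple of 6 and 5 is a multiple of their lcm; here gcd(6, 5) = 1, so lcm(6, 5) = 6·5 = 30, so 30 ∣ s.

Both directions hold.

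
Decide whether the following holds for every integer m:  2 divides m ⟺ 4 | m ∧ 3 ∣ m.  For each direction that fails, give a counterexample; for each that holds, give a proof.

The forward direction fails; the converse holds.

Converse. Suppose 4 ∣ m and 3 ∣ m. Any common multiple of 4 and 3 is a multiple of their lcm; here gcd(4, 3) = 1, so lcm(4, 3) = 4·3 = 12, so 12 ∣ m. Since 2 ∣ 12, it follows that 2 ∣ m.

Forward direction. This fails: take m = 2. Certainly 2 ∣ 2, but 4 ∤ 2.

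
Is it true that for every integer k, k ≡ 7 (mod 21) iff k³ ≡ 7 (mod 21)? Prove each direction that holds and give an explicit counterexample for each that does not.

Both directions hold.

(→) Suppose k ≡ 7 (mod 21). Write k = 21j + 7. Then (21j + 7)³ = 9261j³ + 9261j² + 3087j + 343 = 21(441j³ + 441j² + 147j + 16) + 7, so k³ ≡ 7 (mod 21).

(←) Conversely, suppose k³ ≡ 7 (mod 21). The only residue r in {0, …, 20} with r³ ≡ 7 (mod 21) is r = 7, so k ≡ 7 (mod 21).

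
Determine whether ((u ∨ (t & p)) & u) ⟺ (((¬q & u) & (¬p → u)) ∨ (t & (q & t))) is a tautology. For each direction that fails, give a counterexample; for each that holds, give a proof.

Neither implication holds.

(⟹) This fails. Under p = F, t = F, u = T, q = T, the left side is true but the right side is false.

(⟸) This fails. Under p = F, t = T, u = F, q = T, the left side is false but the right side is true.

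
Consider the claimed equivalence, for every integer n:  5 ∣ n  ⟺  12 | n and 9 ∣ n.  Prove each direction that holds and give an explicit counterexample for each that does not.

Neither direction holds.

(→) This fails: take n = 5. Certainly 5 ∣ 5, but 12 ∤ 5.

(←) This fails: take n = 36. Both 12 ∣ 36 and 9 ∣ 36, yet 36 is not a multiple of 5 (since 36 = 7·5 + 1), so 5 ∤ 36.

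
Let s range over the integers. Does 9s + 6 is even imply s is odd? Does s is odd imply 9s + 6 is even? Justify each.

(⟹) This fails: s = 6 gives 9s + 6 = 60, which is even, but 6 is even, not odd.

(⟸) This also fails: s = 3 is odd, but 9s + 6 = 33 is odd, not even.

Neither implication holds.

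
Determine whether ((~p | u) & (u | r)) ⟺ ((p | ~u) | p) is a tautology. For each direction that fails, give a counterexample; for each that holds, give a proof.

Forward direction. This fails. Under r = F, u = T, p = F, the left side is true but the right side is false.

Converse. This fails. Under r = F, u = F, p = F, the left side is false but the right side is true.

(⇒) fails and (⇐) fails.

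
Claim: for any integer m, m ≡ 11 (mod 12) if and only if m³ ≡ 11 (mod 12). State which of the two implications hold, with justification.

Both directions hold.

Forward direction. Suppose m ≡ 11 (mod 12). Write m = 12j + 11. Then (12j + 11)³ = 1728j³ + 4752j² + 4356j + 1331 = 12(144j³ + 396j² + 363j + 110) + 11, so m³ ≡ 11 (mod 12).

Converse. For the converse, argue contrapositively. If m ≢ 11 (mod 12), then m is congruent to one of 0, 1, 2, 3, 4, 5, 6, 7, 8, 9, 10 modulo 12, and these give m³ ≡ 0, 1, 8, 3, 4, 5, 0, 7, 8, 9, 4 respectively — never 11.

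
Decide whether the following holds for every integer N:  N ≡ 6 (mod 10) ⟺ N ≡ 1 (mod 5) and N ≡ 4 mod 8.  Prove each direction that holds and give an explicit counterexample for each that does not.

(⇒) fails; (⇐) holds.

(→) This fails: N = 16 gives 16 ≡ 6 (mod 10) but 16 ≡ 0 (mod 8), so the conjunction on the right does not hold.

(←) Conversely, if N ≡ 1 (mod 5) and N ≡ 4 (mod 8), then by the Chinese remainder theorem N ≡ 36 (mod 40). Since 36 ≡ 6 (mod 10) and 10 ∣ 40, we get N ≡ 6 (mod 10).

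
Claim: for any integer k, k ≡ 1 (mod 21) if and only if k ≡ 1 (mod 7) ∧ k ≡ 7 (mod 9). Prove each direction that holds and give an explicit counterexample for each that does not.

Not equivalent: only (⇐) holds.

(⟸) If k ≡ 1 (mod 7) and k ≡ 7 (mod 9), then by the Chinese remainder theorem k ≡ 43 (mod 63). Since 43 ≡ 1 (mod 21) and 21 ∣ 63, we get k ≡ 1 (mod 21).

(⟹) This fails: k = 1 gives 1 ≡ 1 (mod 21) but 1 ≡ 1 (mod 9), so the conjunction on the right does not hold.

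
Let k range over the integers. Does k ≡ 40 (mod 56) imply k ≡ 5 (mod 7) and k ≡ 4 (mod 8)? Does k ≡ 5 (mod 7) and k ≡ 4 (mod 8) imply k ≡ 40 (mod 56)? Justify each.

(⇒) This fails: k = 40 gives 40 ≡ 40 (mod 56) but 40 ≡ 0 (mod 8), so the conjunction on the right does not hold.

(⇐) This fails: k = 12 satisfies both congruences on the right (12 ≡ 5 mod 7 and 12 ≡ 4 mod 8) yet 12 ≡ 12 (mod 56), not 40.

(⇒) fails and (⇐) fails.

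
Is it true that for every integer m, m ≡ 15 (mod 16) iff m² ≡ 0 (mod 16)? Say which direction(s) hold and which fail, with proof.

Both directions fail.

(→) This fails: take m = 15. Then 15 ≡ 15 (mod 16), but 15² = 225 ≡ 1 (mod 16), not 0.

(←) This fails: take m = 0. Then 0² = 0 ≡ 0 (mod 16), yet 0 ≡ 0 (mod 16), not 15.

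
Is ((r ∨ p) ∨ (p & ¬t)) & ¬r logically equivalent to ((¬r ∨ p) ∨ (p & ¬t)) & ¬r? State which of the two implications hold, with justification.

Only the forward direction holds.

Forward direction. Assume the antecedent. If r is true, the antecedent cannot hold. If r is false, ((¬r ∨ p) ∨ (p & ¬t)) & ¬r reduces to true regardless of the other variables. Either way ((¬r ∨ p) ∨ (p & ¬t)) & ¬r holds.

Converse. This fails. Under r = F, p = F, t = F, the left side is false but the right side is true.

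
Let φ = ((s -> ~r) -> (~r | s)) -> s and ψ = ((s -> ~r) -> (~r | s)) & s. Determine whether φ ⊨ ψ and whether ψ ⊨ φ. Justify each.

Forward direction. This fails. Under s = F, r = T, the left side is true but the right side is false.

Converse. Assume the antecedent. If s is true, ((s -> ~r) -> (~r | s)) -> s reduces to true regardless of the other variables. If s is false, the antecedent cannot hold. Either way ((s -> ~r) -> (~r | s)) -> s holds.

(⇒) fails; (⇐) holds.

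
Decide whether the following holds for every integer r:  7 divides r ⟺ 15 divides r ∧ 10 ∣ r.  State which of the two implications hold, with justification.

(→) This fails: take r = 7. Certainly 7 ∣ 7, but 15 ∤ 7.

(←) This fails: take r = 30. Both 15 ∣ 30 and 10 ∣ 30, yet 30 is not a multiple of 7 (since 30 = 4·7 + 2), so 7 ∤ 30.

Both directions fail.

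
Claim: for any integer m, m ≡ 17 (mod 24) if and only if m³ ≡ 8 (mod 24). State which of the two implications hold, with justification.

(→) This fails: take m = 17. Then 17 ≡ 17 (mod 24), but 17³ = 4913 ≡ 17 (mod 24), not 8.

(←) This fails: take m = 2. Then 2³ = 8 ≡ 8 (mod 24), yet 2 ≡ 2 (mod 24), not 17.

Both directions fail.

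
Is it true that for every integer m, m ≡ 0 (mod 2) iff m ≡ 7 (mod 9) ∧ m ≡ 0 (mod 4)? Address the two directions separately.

Not equivalent: only (⇐) holds.

(⟹) This fails: m = 0 gives 0 ≡ 0 (mod 2) but 0 ≡ 0 (mod 9), so the conjunction on the right does not hold.

(⟸) Conversely, if m ≡ 7 (mod 9) and m ≡ 0 (mod 4), then by the Chinese remainder theorem m ≡ 16 (mod 36). Since 16 ≡ 0 (mod 2) and 2 ∣ 36, we get m ≡ 0 (mod 2).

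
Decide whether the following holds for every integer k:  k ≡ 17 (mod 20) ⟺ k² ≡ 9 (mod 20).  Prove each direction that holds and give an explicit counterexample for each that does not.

Only the forward direction holds.

Converse. This fails: take k = 3. Then 3² = 9 ≡ 9 (mod 20), yet 3 ≡ 3 (mod 20), not 17.

Forward direction. Suppose k ≡ 17 (mod 20). Write k = 20j + 17. Then (20j + 17)² = 400j² + 680j + 289 = 20(20j² + 34j + 14) + 9, so k² ≡ 9 (mod 20).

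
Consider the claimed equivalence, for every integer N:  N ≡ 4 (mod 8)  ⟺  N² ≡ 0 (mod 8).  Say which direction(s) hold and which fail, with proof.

Not equivalent: only (⇒) holds.

(⇒) Suppose N ≡ 4 (mod 8). Write N = 8j + 4. Then (8j + 4)² = 64j² + 64j + 16 = 8(8j² + 8j + 2) + 0, so N² ≡ 0 (mod 8).

(⇐) This fails: take N = 0. Then 0² = 0 ≡ 0 (mod 8), yet 0 ≡ 0 (mod 8), not 4.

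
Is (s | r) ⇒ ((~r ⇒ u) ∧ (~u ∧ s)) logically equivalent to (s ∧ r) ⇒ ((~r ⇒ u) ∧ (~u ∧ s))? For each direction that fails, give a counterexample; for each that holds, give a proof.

(⟹) Assume the antecedent. If u is true, the antecedent forces (u = T, r = F, s = F), and the consequent holds there. If u is false, the consequent reduces to true regardless of the other variables. Either way the consequent holds.

(⟸) This fails. Under u = F, r = T, s = F, the left side is false but the right side is true.

Not equivalent: only (⇒) holds.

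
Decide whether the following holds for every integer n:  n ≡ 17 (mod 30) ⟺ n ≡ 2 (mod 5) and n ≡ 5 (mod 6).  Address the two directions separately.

Both directions hold; the statement is true.

Forward direction. Suppose n ≡ 17 (mod 30); write n = 30j + 17. Since 5 ∣ 30, reducing mod 5 gives n ≡ 17 ≡ 2 (mod 5); since 6 ∣ 30, reducing mod 6 gives n ≡ 17 ≡ 5 (mod 6).

Converse. If n ≡ 2 (mod 5) and n ≡ 5 (mod 6), then by the Chinese remainder theorem n ≡ 17 (mod 30). This is exactly n ≡ 17 (mod 30).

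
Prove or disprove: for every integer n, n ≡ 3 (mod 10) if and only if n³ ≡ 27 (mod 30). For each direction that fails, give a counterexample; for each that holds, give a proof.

Not equivalent: only (⇐) holds.

(⇒) This fails: take n = 13. Then 13 ≡ 3 (mod 10), but 13³ = 2197 ≡ 7 (mod 30), not 27.

(⇐) Conversely, the residues r modulo 30 with r³ ≡ 27 (mod 30) are exactly {3}, and each is ≡ 3 (mod 10).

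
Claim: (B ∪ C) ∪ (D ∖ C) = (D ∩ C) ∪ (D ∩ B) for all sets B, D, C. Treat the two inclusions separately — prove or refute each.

(⟹) This inclusion fails. Take B = {1}, D = ∅, C = ∅; then 1 ∈ (B ∪ C) ∪ (D ∖ C) but 1 ∉ (D ∩ C) ∪ (D ∩ B).

(⟸) Let x ∈ (D ∩ C) ∪ (D ∩ B). Then either x ∈ B ∩ D and x ∉ C; or x ∈ D ∩ C and x ∉ B; or x ∈ B ∩ D ∩ C. In each case x ∈ (B ∪ C) ∪ (D ∖ C), so (D ∩ C) ∪ (D ∩ B) ⊆ (B ∪ C) ∪ (D ∖ C).

The sets are not equal: only the reverse inclusion holds.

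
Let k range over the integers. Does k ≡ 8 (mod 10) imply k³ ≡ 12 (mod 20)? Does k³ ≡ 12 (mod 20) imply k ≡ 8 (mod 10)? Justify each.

(⇒) Suppose k ≡ 8 (mod 10). Working modulo 20, k ∈ {8, 18}; for each such r, r³ ≡ 12 (mod 20).

(⇐) Conversely, the residues r modulo 20 with r³ ≡ 12 (mod 20) are exactly {8, 18}, and each is ≡ 8 (mod 10).

Equivalent; both directions hold.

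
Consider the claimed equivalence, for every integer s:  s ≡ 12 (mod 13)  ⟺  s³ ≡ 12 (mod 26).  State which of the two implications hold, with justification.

Neither implication holds.

Forward direction. This fails: take s = 25. Then 25 ≡ 12 (mod 13), but 25³ = 15625 ≡ 25 (mod 26), not 12.

Converse. This fails: take s = 4. Then 4³ = 64 ≡ 12 (mod 26), yet 4 ≡ 4 (mod 13), not 12.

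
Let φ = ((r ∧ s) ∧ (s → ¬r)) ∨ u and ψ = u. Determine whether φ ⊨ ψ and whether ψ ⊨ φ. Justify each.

Equivalent; both directions hold.

Forward direction. Assume the antecedent. If u is true, u reduces to true regardless of the other variables. If u is false, the antecedent cannot hold. Either way u holds.

Converse. Assume the antecedent. If u is true, ((r ∧ s) ∧ (s → ¬r)) ∨ u reduces to true regardless of the other variables. If u is false, the antecedent cannot hold. Either way ((r ∧ s) ∧ (s → ¬r)) ∨ u holds.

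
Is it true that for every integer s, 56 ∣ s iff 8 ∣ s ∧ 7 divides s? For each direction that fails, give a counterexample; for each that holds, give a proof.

Both directions hold; the statement is true.

Forward direction. If 56 ∣ s, write s = 56q. Since 56 = 7·8, s = 8·(7q), so 8 ∣ s; and since 56 = 8·7, s = 7·(8q), so 7 ∣ s.

Converse. Suppose 8 ∣ s and 7 ∣ s. Any common multiple of 8 and 7 is a multiple of their lcm; here gcd(8, 7) = 1, so lcm(8, 7) = 8·7 = 56, so 56 ∣ s.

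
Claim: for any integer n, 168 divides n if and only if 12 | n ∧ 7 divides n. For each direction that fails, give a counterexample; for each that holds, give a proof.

The forward direction holds; the converse fails.

(⟹) If 168 ∣ n, write n = 168q. Since 168 = 14·12, n = 12·(14q), so 12 ∣ n; and since 168 = 24·7, n = 7·(24q), so 7 ∣ n.

(⟸) This fails: take n = 84. Both 12 ∣ 84 and 7 ∣ 84, yet 84 is not a multiple of 168 (since 84 = 0·168 + 84), so 168 ∤ 84.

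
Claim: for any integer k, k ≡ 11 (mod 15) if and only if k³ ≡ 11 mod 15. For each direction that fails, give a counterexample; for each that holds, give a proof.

[⇒] Suppose k ≡ 11 (mod 15). Write k = 15j + 11. Then (15j + 11)³ = 3375j³ + 7425j² + 5445j + 1331 = 15(225j³ + 495j² + 363j + 88) + 11, so k³ ≡ 11 (mod 15).

[⇐] Conversely, suppose k³ ≡ 11 (mod 15). The only residue r in {0, …, 14} with r³ ≡ 11 (mod 15) is r = 11, so k ≡ 11 (mod 15).

The biconditional holds.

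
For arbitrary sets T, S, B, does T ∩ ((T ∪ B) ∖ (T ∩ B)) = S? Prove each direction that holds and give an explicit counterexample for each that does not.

Neither inclusion holds.

Forward inclusion. This inclusion fails. Take T = {1}, S = ∅, B = ∅; then 1 ∈ T ∩ ((T ∪ B) ∖ (T ∩ B)) but 1 ∉ S.

Reverse inclusion. This inclusion fails. Take T = ∅, S = {1}, B = ∅; then 1 ∈ S but 1 ∉ T ∩ ((T ∪ B) ∖ (T ∩ B)).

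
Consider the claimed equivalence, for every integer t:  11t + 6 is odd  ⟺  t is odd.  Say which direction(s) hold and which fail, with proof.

Both directions hold; the statement is true.

(→) Suppose 11t + 6 is odd. Since 11 is odd, 11t and t have the same parity, so 11t + 6 ≡ t + 6 (mod 2). As 6 is even, 11t + 6 is odd exactly when t is odd. Thus t is odd.

(←) Conversely, suppose t is odd; write t = 2j + 1. Then 11t + 6 = 11·(2j + 1) + 6 = 2·11j + 17, which is odd.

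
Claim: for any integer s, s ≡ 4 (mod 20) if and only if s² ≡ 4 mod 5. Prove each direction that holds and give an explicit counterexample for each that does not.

(→) This fails: take s = 4. Then 4 ≡ 4 (mod 20), but 4² = 16 ≡ 1 (mod 5), not 4.

(←) This fails: take s = 2. Then 2² = 4 ≡ 4 (mod 5), yet 2 ≡ 2 (mod 20), not 4.

Both directions fail.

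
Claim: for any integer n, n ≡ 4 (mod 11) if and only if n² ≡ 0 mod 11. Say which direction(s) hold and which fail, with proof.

(→) This fails: take n = 4. Then 4 ≡ 4 (mod 11), but 4² = 16 ≡ 5 (mod 11), not 0.

(←) This fails: take n = 0. Then 0² = 0 ≡ 0 (mod 11), yet 0 ≡ 0 (mod 11), not 4.

Both directions fail.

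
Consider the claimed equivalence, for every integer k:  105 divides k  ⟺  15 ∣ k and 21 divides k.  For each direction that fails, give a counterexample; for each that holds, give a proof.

Both directions hold.

Forward direction. If 105 ∣ k, write k = 105q. Since 105 = 7·15, k = 15·(7q), so 15 ∣ k; and since 105 = 5·21, k = 21·(5q), so 21 ∣ k.

Converse. Suppose 15 ∣ k and 21 ∣ k. Any common multiple of 15 and 21 is a multiple of their lcm; here lcm(15, 21) = 15·21/gcd(15, 21) = 315/3 = 105, so 105 ∣ k.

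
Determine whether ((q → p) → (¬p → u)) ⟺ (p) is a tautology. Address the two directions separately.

Not equivalent: only (⇐) holds.

(⟹) This fails. Under p = F, u = T, q = F, the left side is true but the right side is false.

(⟸) Assume the antecedent. If p is true, (q → p) → (¬p → u) reduces to true regardless of the other variables. If p is false, the antecedent cannot hold. Either way (q → p) → (¬p → u) holds.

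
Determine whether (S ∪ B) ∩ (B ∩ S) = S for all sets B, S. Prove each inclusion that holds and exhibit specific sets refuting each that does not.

The sets are not equal: only the forward inclusion holds.

(⟸) This inclusion fails. Take B = ∅, S = {1}; then 1 ∈ S but 1 ∉ (S ∪ B) ∩ (B ∩ S).

(⟹) Let x ∈ (S ∪ B) ∩ (B ∩ S). Then x ∈ B ∩ S, from which x ∈ S.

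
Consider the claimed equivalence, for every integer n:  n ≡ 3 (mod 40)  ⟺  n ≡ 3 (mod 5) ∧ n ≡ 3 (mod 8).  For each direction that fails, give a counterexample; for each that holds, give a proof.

(⟹) Suppose n ≡ 3 (mod 40); write n = 40j + 3. Since 5 ∣ 40, reducing mod 5 gives n ≡ 3 (mod 5); since 8 ∣ 40, reducing mod 8 gives n ≡ 3 (mod 8).

(⟸) Conversely, if n ≡ 3 (mod 5) and n ≡ 3 (mod 8), then by the Chinese remainder theorem n ≡ 3 (mod 40). This is exactly n ≡ 3 (mod 40).

The biconditional holds.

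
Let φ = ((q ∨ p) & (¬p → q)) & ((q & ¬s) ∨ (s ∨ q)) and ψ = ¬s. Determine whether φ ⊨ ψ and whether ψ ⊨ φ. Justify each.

Neither implication holds.

(⇒) This fails. Under q = T, s = T, p = F, the left side is true but the right side is false.

(⇐) This fails. Under q = F, s = F, p = F, the left side is false but the right side is true.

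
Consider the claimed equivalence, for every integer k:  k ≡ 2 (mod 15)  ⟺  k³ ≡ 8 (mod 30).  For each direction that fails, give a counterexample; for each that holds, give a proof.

[⇒] This fails: take k = 17. Then 17 ≡ 2 (mod 15), but 17³ = 4913 ≡ 23 (mod 30), not 8.

[⇐] Conversely, the residues r modulo 30 with r³ ≡ 8 (mod 30) are exactly {2}, and each is ≡ 2 (mod 15).

Not equivalent: only (⇐) holds.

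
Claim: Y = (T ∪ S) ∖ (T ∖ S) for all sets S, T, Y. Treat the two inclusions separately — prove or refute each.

Neither inclusion holds.

(⊆) This inclusion fails. Take S = ∅, T = ∅, Y = {1}; then 1 ∈ Y but 1 ∉ (T ∪ S) ∖ (T ∖ S).

(⊇) This inclusion fails. Take S = {1}, T = ∅, Y = ∅; then 1 ∈ (T ∪ S) ∖ (T ∖ S) but 1 ∉ Y.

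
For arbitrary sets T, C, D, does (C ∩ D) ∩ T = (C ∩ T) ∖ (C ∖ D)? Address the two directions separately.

(⊆) Let x ∈ (C ∩ D) ∩ T. Then x ∈ T ∩ C ∩ D, from which x ∈ (C ∩ T) ∖ (C ∖ D).

(⊇) Let x ∈ (C ∩ T) ∖ (C ∖ D). Then x ∈ T ∩ C ∩ D, from which x ∈ (C ∩ D) ∩ T.

Both inclusions hold; the sets are equal.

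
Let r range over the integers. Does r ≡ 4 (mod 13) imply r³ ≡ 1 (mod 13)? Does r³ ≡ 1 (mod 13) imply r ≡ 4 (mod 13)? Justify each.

(⇒) This fails: take r = 4. Then 4 ≡ 4 (mod 13), but 4³ = 64 ≡ 12 (mod 13), not 1.

(⇐) This fails: take r = 1. Then 1³ = 1 ≡ 1 (mod 13), yet 1 ≡ 1 (mod 13), not 4.

(⇒) fails and (⇐) fails.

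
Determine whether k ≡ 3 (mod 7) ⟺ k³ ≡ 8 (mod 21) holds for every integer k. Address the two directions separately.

(⇒) fails and (⇐) fails.

Forward direction. This fails: take k = 3. Then 3 ≡ 3 (mod 7), but 3³ = 27 ≡ 6 (mod 21), not 8.

Converse. This fails: take k = 2. Then 2³ = 8 ≡ 8 (mod 21), yet 2 ≡ 2 (mod 7), not 3.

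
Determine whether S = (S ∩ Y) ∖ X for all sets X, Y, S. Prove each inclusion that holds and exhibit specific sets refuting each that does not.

The sets are not equal: only the reverse inclusion holds.

Forward inclusion. This inclusion fails. Take X = ∅, Y = ∅, S = {1}; then 1 ∈ S but 1 ∉ (S ∩ Y) ∖ X.

Reverse inclusion. Let x ∈ (S ∩ Y) ∖ X. Then x ∈ Y ∩ S and x ∉ X, from which x ∈ S.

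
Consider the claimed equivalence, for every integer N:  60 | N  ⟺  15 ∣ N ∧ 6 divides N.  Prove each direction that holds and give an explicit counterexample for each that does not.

(⟸) This fails: take N = 30. Both 15 ∣ 30 and 6 ∣ 30, yet 30 is not a multiple of 60 (since 30 = 0·60 + 30), so 60 ∤ 30.

(⟹) If 60 ∣ N, write N = 60q. Since 60 = 4·15, N = 15·(4q), so 15 ∣ N; and since 60 = 10·6, N = 6·(10q), so 6 ∣ N.

Only the forward implication holds.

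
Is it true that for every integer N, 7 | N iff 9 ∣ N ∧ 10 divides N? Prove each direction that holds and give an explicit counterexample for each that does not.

(⟹) This fails: take N = 7. Certainly 7 ∣ 7, but 9 ∤ 7.

(⟸) This fails: take N = 90. Both 9 ∣ 90 and 10 ∣ 90, yet 90 is not a multiple of 7 (since 90 = 12·7 + 6), so 7 ∤ 90.

Neither implication holds.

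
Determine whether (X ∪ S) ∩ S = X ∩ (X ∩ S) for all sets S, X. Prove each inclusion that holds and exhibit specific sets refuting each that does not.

(⊆) This inclusion fails. Take S = {1}, X = ∅; then 1 ∈ (X ∪ S) ∩ S but 1 ∉ X ∩ (X ∩ S).

(⊇) Let x ∈ X ∩ (X ∩ S). Then x ∈ S ∩ X, from which x ∈ (X ∪ S) ∩ S.

(⊆) fails; (⊇) holds.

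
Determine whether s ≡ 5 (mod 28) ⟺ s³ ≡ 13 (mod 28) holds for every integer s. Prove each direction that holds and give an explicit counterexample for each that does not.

[⇒] Suppose s ≡ 5 (mod 28). Write s = 28j + 5. Then (28j + 5)³ = 21952j³ + 11760j² + 2100j + 125 = 28(784j³ + 420j² + 75j + 4) + 13, so s³ ≡ 13 (mod 28).

[⇐] This fails: take s = 13. Then 13³ = 2197 ≡ 13 (mod 28), yet 13 ≡ 13 (mod 28), not 5.

Not equivalent: only (⇒) holds.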